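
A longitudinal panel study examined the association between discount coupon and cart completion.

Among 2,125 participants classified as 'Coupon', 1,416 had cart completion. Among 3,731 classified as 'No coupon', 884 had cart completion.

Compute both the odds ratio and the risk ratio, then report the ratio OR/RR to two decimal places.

2.29

From the description: a = 1416, b = 709, c = 884, d = 2847.
OR = (1416·2847)/(709·884) = 4031352/626756 = 6.43209
Risk in exposed = 1416/2125 = 0.66635; risk in unexposed = 884/3731 = 0.23693; RR = 2.81240
OR/RR = 6.43209 / 2.81240 = 2.28705
The outcome is not rare, so the OR lies further from 1 than the RR.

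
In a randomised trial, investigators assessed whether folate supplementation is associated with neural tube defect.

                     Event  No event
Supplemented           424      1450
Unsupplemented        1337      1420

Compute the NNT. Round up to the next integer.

4

Risk in treated group = 424/1874 = 0.22625; risk in control = 1337/2757 = 0.48495.
Absolute risk reduction = 0.48495 − 0.22625 = 0.25869
NNT = 1 / ARR = 1 / 0.25869 = 3.866 → round up → 4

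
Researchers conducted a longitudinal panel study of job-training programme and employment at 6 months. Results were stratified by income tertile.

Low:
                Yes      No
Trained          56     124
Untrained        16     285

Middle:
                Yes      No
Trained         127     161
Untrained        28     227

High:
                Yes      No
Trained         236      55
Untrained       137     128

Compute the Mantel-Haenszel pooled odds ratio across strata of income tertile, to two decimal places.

OR_MH = Σ(aᵢdᵢ/nᵢ) / Σ(bᵢcᵢ/nᵢ), where nᵢ is the stratum total.
Stratum 1 (Low): n = 481; a·d/n = 56·285/481 = 33.1809; b·c/n = 124·16/481 = 4.1247
Stratum 2 (Middle): n = 543; a·d/n = 127·227/543 = 53.0921; b·c/n = 161·28/543 = 8.3020
Stratum 3 (High): n = 556; a·d/n = 236·128/556 = 54.3309; b·c/n = 55·137/556 = 13.5522
OR_MH = (33.1809 + 53.0921 + 54.3309) / (4.1247 + 8.3020 + 13.5522) = 140.6039 / 25.9789 = 5.41223

5.41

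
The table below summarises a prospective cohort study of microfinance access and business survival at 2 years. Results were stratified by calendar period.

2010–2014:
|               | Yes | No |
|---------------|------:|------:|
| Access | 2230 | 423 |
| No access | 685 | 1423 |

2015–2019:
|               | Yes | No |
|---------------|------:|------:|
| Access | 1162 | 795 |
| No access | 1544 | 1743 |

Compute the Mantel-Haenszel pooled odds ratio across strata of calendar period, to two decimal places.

3.57

OR_MH = Σ(aᵢdᵢ/nᵢ) / Σ(bᵢcᵢ/nᵢ), where nᵢ is the stratum total.
Stratum 1 (2010–2014): n = 4761; a·d/n = 2230·1423/4761 = 666.5175; b·c/n = 423·685/4761 = 60.8601
Stratum 2 (2015–2019): n = 5244; a·d/n = 1162·1743/5244 = 386.2254; b·c/n = 795·1544/5244 = 234.0732
OR_MH = (666.5175 + 386.2254) / (60.8601 + 234.0732) = 1052.7429 / 294.9333 = 3.56943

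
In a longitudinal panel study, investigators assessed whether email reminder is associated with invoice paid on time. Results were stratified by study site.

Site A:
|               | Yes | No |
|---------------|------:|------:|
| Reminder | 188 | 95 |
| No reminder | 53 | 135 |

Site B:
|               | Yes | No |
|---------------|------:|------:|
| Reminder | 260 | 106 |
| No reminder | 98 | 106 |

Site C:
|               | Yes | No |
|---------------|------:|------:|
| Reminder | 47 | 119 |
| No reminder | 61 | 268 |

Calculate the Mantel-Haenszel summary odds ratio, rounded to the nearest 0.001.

OR_MH = Σ(aᵢdᵢ/nᵢ) / Σ(bᵢcᵢ/nᵢ), where nᵢ is the stratum total.
Stratum 1 (Site A): n = 471; a·d/n = 188·135/471 = 53.8854; b·c/n = 95·53/471 = 10.6900
Stratum 2 (Site B): n = 570; a·d/n = 260·106/570 = 48.3509; b·c/n = 106·98/570 = 18.2246
Stratum 3 (Site C): n = 495; a·d/n = 47·268/495 = 25.4465; b·c/n = 119·61/495 = 14.6646
OR_MH = (53.8854 + 48.3509 + 25.4465) / (10.6900 + 18.2246 + 14.6646) = 127.6827 / 43.5792 = 2.92990

2.930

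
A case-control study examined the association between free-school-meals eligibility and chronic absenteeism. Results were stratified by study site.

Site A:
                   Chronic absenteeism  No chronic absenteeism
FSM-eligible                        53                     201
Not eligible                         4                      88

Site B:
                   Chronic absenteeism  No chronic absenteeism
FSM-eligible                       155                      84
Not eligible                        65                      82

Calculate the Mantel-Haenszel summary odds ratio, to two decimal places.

2.82

OR_MH = Σ(aᵢdᵢ/nᵢ) / Σ(bᵢcᵢ/nᵢ), where nᵢ is the stratum total.
Stratum 1 (Site A): n = 346; a·d/n = 53·88/346 = 13.4798; b·c/n = 201·4/346 = 2.3237
Stratum 2 (Site B): n = 386; a·d/n = 155·82/386 = 32.9275; b·c/n = 84·65/386 = 14.1451
OR_MH = (13.4798 + 32.9275) / (2.3237 + 14.1451) = 46.4072 / 16.4688 = 2.81789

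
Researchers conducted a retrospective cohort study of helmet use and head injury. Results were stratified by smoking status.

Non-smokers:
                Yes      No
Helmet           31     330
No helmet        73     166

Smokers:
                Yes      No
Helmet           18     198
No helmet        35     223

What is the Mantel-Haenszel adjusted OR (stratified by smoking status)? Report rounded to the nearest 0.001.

0.311

OR_MH = Σ(aᵢdᵢ/nᵢ) / Σ(bᵢcᵢ/nᵢ), where nᵢ is the stratum total.
Stratum 1 (Non-smokers): n = 600; a·d/n = 31·166/600 = 8.5767; b·c/n = 330·73/600 = 40.1500
Stratum 2 (Smokers): n = 474; a·d/n = 18·223/474 = 8.4684; b·c/n = 198·35/474 = 14.6203
OR_MH = (8.5767 + 8.4684) / (40.1500 + 14.6203) = 17.0450 / 54.7703 = 0.31121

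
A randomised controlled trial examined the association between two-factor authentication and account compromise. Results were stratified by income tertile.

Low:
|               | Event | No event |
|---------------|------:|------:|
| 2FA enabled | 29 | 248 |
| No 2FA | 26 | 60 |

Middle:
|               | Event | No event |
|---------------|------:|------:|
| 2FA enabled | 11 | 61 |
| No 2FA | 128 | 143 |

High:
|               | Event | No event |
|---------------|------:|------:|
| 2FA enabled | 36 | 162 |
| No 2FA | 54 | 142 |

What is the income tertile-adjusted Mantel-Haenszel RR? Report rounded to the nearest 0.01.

RR_MH = Σ(aᵢ·n₀ᵢ/nᵢ) / Σ(cᵢ·n₁ᵢ/nᵢ), with n₁ᵢ = aᵢ+bᵢ (exposed), n₀ᵢ = cᵢ+dᵢ (unexposed), nᵢ = n₁ᵢ+n₀ᵢ.
Stratum 1 (Low): n₁ = 277, n₀ = 86, n = 363; a·n₀/n = 29·86/363 = 6.8705; c·n₁/n = 26·277/363 = 19.8402
Stratum 2 (Middle): n₁ = 72, n₀ = 271, n = 343; a·n₀/n = 11·271/343 = 8.6910; c·n₁/n = 128·72/343 = 26.8688
Stratum 3 (High): n₁ = 198, n₀ = 196, n = 394; a·n₀/n = 36·196/394 = 17.9086; c·n₁/n = 54·198/394 = 27.1371
RR_MH = (6.8705 + 8.6910 + 17.9086) / (19.8402 + 26.8688 + 27.1371) = 33.4701 / 73.8461 = 0.45324

0.45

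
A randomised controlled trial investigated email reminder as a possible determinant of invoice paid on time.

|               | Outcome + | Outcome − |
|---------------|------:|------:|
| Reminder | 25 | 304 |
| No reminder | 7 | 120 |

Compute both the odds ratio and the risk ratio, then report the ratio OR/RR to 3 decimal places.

Cells: a = 25, b = 304, c = 7, d = 120.
OR = (25·120)/(304·7) = 3000/2128 = 1.40977
Risk in exposed = 25/329 = 0.07599; risk in unexposed = 7/127 = 0.05512; RR = 1.37864
OR/RR = 1.40977 / 1.37864 = 1.02259
The outcome is rare in both groups, so OR ≈ RR (ratio near 1).

1.023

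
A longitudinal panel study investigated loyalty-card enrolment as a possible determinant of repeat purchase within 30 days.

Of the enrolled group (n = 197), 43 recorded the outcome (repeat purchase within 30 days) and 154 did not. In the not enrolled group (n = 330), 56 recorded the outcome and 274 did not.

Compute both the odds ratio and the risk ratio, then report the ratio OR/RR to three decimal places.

1.062

From the description: a = 43, b = 154, c = 56, d = 274.
OR = (43·274)/(154·56) = 11782/8624 = 1.36619
Risk in exposed = 43/197 = 0.21827; risk in unexposed = 56/330 = 0.16970; RR = 1.28626
OR/RR = 1.36619 / 1.28626 = 1.06214
The outcome is not rare, so the OR lies further from 1 than the RR.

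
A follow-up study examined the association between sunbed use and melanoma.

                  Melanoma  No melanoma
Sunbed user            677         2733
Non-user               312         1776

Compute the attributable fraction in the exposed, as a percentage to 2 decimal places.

24.74

Cells: a = 677, b = 2733, c = 312, d = 1776.
Risk in exposed = 677/3410 = 0.19853; risk in unexposed = 312/2088 = 0.14943.
RR = 0.19853/0.14943 = 1.32865
AR% = (RR − 1)/RR × 100 = (1.32865 − 1)/1.32865 × 100 = 24.7356%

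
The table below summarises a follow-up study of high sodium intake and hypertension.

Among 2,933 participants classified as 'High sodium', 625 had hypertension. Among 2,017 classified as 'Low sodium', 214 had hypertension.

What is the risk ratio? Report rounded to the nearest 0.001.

From the description: a = 625, b = 2308, c = 214, d = 1803.
Risk in exposed = 625/2933 = 0.21309; risk in unexposed = 214/2017 = 0.10610.
RR = 0.21309 / 0.10610 = 2.00845
The risk among the exposed is 2.01 times that among the unexposed.

2.008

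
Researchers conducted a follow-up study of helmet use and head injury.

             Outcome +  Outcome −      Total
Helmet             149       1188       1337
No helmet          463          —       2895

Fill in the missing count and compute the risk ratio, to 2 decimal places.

0.70

The missing cell is in the unexposed row: 2895 − 463 = 2432.
So a = 149, b = 1188, c = 463, d = 2432.
RR = [a/(a+b)] / [c/(c+d)] = (149/1337) / (463/2895) = 0.11144/0.15993 = 0.69682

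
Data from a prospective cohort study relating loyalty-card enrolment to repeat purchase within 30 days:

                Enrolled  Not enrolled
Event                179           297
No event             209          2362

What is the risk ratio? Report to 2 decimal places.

4.13

Reading the table with exposure as columns: a = 179 (Enrolled, case), b = 209 (Enrolled, non-case), c = 297 (Not enrolled, case), d = 2362.
Risk in exposed = 179/388 = 0.46134; risk in unexposed = 297/2659 = 0.11170.
RR = 0.46134 / 0.11170 = 4.13032
The risk among the exposed is 4.13 times that among the unexposed.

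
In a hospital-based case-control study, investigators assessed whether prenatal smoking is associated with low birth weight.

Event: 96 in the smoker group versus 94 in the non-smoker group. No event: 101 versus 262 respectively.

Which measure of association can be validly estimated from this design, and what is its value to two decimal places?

From the description: a = 96, b = 101, c = 94, d = 262.
This is a hospital-based case-control study: participants were sampled on outcome status, so risks in the source population cannot be estimated directly — relative risk is not valid here. The odds ratio is the appropriate measure.
OR = (a·d)/(b·c) = (96 × 262) / (101 × 94) = 25152 / 9494 = 2.64925

2.65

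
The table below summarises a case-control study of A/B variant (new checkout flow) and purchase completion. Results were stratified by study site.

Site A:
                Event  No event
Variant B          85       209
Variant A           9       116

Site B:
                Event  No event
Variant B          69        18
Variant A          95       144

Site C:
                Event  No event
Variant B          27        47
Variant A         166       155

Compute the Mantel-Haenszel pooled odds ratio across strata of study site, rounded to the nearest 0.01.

OR_MH = Σ(aᵢdᵢ/nᵢ) / Σ(bᵢcᵢ/nᵢ), where nᵢ is the stratum total.
Stratum 1 (Site A): n = 419; a·d/n = 85·116/419 = 23.5322; b·c/n = 209·9/419 = 4.4893
Stratum 2 (Site B): n = 326; a·d/n = 69·144/326 = 30.4785; b·c/n = 18·95/326 = 5.2454
Stratum 3 (Site C): n = 395; a·d/n = 27·155/395 = 10.5949; b·c/n = 47·166/395 = 19.7519
OR_MH = (23.5322 + 30.4785 + 10.5949) / (4.4893 + 5.2454 + 19.7519) = 64.6057 / 29.4866 = 2.19102

2.19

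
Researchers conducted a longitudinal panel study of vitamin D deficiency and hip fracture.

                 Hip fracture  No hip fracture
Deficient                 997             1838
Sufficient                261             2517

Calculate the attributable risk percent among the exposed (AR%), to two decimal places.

Cells: a = 997, b = 1838, c = 261, d = 2517.
Risk in exposed = 997/2835 = 0.35168; risk in unexposed = 261/2778 = 0.09395.
RR = 0.35168/0.09395 = 3.74312
AR% = (RR − 1)/RR × 100 = (3.74312 − 1)/3.74312 × 100 = 73.2843%

73.28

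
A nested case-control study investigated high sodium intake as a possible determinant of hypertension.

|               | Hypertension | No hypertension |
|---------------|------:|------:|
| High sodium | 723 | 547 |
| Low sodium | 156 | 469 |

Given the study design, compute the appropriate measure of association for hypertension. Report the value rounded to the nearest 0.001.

3.974

Cells: a = 723, b = 547, c = 156, d = 469.
This is a nested case-control study: participants were sampled on outcome status, so risks in the source population cannot be estimated directly — relative risk is not valid here. The odds ratio is the appropriate measure.
OR = (a·d)/(b·c) = (723 × 469) / (547 × 156) = 339087 / 85332 = 3.97374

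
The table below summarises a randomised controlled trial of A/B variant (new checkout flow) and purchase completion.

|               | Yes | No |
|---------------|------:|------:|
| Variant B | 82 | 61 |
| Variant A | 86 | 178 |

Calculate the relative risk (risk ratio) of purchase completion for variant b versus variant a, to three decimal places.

1.760

Cells: a = 82, b = 61, c = 86, d = 178.
Risk in exposed = 82/143 = 0.57343; risk in unexposed = 86/264 = 0.32576.
RR = 0.57343 / 0.32576 = 1.76029
The risk among the exposed is 1.76 times that among the unexposed.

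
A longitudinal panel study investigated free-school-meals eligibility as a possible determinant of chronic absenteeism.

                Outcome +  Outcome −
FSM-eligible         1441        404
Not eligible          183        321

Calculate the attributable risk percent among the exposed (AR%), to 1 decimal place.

53.5

Cells: a = 1441, b = 404, c = 183, d = 321.
Risk in exposed = 1441/1845 = 0.78103; risk in unexposed = 183/504 = 0.36310.
RR = 0.78103/0.36310 = 2.15103
AR% = (RR − 1)/RR × 100 = (2.15103 − 1)/2.15103 × 100 = 53.5107%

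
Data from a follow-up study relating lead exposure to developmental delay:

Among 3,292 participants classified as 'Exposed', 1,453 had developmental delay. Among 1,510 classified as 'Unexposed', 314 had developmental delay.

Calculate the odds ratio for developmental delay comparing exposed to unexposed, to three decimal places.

3.009

From the description: a = 1453, b = 1839, c = 314, d = 1196.
OR = (a·d)/(b·c) = (1453 × 1196) / (1839 × 314) = 1737788 / 577446 = 3.00944
The odds of developmental delay are about 3.01 times as high in the exposed group.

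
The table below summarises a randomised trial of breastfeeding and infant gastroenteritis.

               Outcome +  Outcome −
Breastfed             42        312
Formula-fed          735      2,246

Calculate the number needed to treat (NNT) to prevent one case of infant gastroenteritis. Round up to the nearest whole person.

8

Risk in treated group = 42/354 = 0.11864; risk in control = 735/2981 = 0.24656.
Absolute risk reduction = 0.24656 − 0.11864 = 0.12792
NNT = 1 / ARR = 1 / 0.12792 = 7.818 → round up → 8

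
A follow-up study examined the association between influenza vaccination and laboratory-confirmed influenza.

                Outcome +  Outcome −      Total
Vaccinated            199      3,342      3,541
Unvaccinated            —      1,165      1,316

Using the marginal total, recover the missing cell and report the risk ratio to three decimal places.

0.490

The missing cell is in the unexposed row: 1316 − 1165 = 151.
So a = 199, b = 3342, c = 151, d = 1165.
RR = [a/(a+b)] / [c/(c+d)] = (199/3541) / (151/1316) = 0.05620/0.11474 = 0.48979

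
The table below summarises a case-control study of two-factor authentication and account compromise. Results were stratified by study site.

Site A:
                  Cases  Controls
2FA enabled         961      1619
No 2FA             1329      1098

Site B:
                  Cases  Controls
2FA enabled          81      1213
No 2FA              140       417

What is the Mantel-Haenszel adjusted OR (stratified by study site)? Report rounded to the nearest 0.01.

0.44

OR_MH = Σ(aᵢdᵢ/nᵢ) / Σ(bᵢcᵢ/nᵢ), where nᵢ is the stratum total.
Stratum 1 (Site A): n = 5007; a·d/n = 961·1098/5007 = 210.7406; b·c/n = 1619·1329/5007 = 429.7286
Stratum 2 (Site B): n = 1851; a·d/n = 81·417/1851 = 18.2480; b·c/n = 1213·140/1851 = 91.7450
OR_MH = (210.7406 + 18.2480) / (429.7286 + 91.7450) = 228.9885 / 521.4736 = 0.43912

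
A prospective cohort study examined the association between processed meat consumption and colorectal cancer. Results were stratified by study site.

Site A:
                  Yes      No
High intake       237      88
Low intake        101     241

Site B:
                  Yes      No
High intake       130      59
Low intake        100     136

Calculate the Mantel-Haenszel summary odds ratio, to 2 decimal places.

OR_MH = Σ(aᵢdᵢ/nᵢ) / Σ(bᵢcᵢ/nᵢ), where nᵢ is the stratum total.
Stratum 1 (Site A): n = 667; a·d/n = 237·241/667 = 85.6327; b·c/n = 88·101/667 = 13.3253
Stratum 2 (Site B): n = 425; a·d/n = 130·136/425 = 41.6000; b·c/n = 59·100/425 = 13.8824
OR_MH = (85.6327 + 41.6000) / (13.3253 + 13.8824) = 127.2327 / 27.2077 = 4.67635

4.68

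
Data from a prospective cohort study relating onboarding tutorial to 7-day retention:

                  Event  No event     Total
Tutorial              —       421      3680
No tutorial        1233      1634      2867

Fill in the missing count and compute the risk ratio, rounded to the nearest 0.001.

The missing cell is in the exposed row: 3680 − 421 = 3259.
So a = 3259, b = 421, c = 1233, d = 1634.
RR = [a/(a+b)] / [c/(c+d)] = (3259/3680) / (1233/2867) = 0.88560/0.43007 = 2.05921

2.059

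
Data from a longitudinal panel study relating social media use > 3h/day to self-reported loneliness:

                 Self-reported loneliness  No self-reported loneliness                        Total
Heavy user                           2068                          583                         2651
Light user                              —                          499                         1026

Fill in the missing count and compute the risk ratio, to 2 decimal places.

1.52

The missing cell is in the unexposed row: 1026 − 499 = 527.
So a = 2068, b = 583, c = 527, d = 499.
RR = [a/(a+b)] / [c/(c+d)] = (2068/2651) / (527/1026) = 0.78008/0.51365 = 1.51872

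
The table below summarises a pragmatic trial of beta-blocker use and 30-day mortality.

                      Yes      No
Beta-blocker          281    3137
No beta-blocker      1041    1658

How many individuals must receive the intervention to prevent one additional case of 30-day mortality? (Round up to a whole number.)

4

Risk in treated group = 281/3418 = 0.08221; risk in control = 1041/2699 = 0.38570.
Absolute risk reduction = 0.38570 − 0.08221 = 0.30349
NNT = 1 / ARR = 1 / 0.30349 = 3.295 → round up → 4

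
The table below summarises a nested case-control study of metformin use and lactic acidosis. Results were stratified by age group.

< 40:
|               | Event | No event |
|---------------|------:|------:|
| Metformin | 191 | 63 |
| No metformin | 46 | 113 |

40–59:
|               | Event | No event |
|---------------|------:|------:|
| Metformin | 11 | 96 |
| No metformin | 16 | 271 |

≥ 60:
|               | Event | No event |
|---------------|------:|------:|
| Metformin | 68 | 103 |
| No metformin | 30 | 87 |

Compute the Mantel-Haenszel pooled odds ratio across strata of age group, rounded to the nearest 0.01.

OR_MH = Σ(aᵢdᵢ/nᵢ) / Σ(bᵢcᵢ/nᵢ), where nᵢ is the stratum total.
Stratum 1 (< 40): n = 413; a·d/n = 191·113/413 = 52.2591; b·c/n = 63·46/413 = 7.0169
Stratum 2 (40–59): n = 394; a·d/n = 11·271/394 = 7.5660; b·c/n = 96·16/394 = 3.8985
Stratum 3 (≥ 60): n = 288; a·d/n = 68·87/288 = 20.5417; b·c/n = 103·30/288 = 10.7292
OR_MH = (52.2591 + 7.5660 + 20.5417) / (7.0169 + 3.8985 + 10.7292) = 80.3667 / 21.6446 = 3.71302

3.71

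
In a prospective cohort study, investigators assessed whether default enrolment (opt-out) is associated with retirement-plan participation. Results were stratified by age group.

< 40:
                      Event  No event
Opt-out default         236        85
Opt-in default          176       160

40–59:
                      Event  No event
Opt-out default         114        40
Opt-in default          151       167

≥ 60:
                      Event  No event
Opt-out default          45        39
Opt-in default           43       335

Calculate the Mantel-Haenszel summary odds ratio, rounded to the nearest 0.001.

OR_MH = Σ(aᵢdᵢ/nᵢ) / Σ(bᵢcᵢ/nᵢ), where nᵢ is the stratum total.
Stratum 1 (< 40): n = 657; a·d/n = 236·160/657 = 57.4734; b·c/n = 85·176/657 = 22.7702
Stratum 2 (40–59): n = 472; a·d/n = 114·167/472 = 40.3347; b·c/n = 40·151/472 = 12.7966
Stratum 3 (≥ 60): n = 462; a·d/n = 45·335/462 = 32.6299; b·c/n = 39·43/462 = 3.6299
OR_MH = (57.4734 + 40.3347 + 32.6299) / (22.7702 + 12.7966 + 3.6299) = 130.4380 / 39.1966 = 3.32778

3.328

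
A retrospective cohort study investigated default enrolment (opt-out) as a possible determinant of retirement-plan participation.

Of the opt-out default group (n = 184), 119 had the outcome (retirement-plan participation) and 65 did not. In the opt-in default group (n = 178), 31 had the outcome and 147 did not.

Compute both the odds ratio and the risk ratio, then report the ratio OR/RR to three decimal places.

2.338

From the description: a = 119, b = 65, c = 31, d = 147.
OR = (119·147)/(65·31) = 17493/2015 = 8.68139
Risk in exposed = 119/184 = 0.64674; risk in unexposed = 31/178 = 0.17416; RR = 3.71353
OR/RR = 8.68139 / 3.71353 = 2.33777
The outcome is not rare, so the OR lies further from 1 than the RR.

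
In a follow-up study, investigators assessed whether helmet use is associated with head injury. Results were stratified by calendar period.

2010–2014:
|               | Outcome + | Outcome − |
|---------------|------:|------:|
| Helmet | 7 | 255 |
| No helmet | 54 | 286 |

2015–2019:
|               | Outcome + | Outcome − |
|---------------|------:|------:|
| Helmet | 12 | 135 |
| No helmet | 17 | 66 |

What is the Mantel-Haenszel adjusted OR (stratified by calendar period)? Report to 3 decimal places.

OR_MH = Σ(aᵢdᵢ/nᵢ) / Σ(bᵢcᵢ/nᵢ), where nᵢ is the stratum total.
Stratum 1 (2010–2014): n = 602; a·d/n = 7·286/602 = 3.3256; b·c/n = 255·54/602 = 22.8738
Stratum 2 (2015–2019): n = 230; a·d/n = 12·66/230 = 3.4435; b·c/n = 135·17/230 = 9.9783
OR_MH = (3.3256 + 3.4435) / (22.8738 + 9.9783) = 6.7691 / 32.8520 = 0.20605

0.206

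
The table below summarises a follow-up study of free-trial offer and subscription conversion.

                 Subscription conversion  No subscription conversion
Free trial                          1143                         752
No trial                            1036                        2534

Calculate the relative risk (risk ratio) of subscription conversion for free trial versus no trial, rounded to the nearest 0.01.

2.08

Cells: a = 1143, b = 752, c = 1036, d = 2534.
Risk in exposed = 1143/1895 = 0.60317; risk in unexposed = 1036/3570 = 0.29020.
RR = 0.60317 / 0.29020 = 2.07848
The risk among the exposed is 2.08 times that among the unexposed.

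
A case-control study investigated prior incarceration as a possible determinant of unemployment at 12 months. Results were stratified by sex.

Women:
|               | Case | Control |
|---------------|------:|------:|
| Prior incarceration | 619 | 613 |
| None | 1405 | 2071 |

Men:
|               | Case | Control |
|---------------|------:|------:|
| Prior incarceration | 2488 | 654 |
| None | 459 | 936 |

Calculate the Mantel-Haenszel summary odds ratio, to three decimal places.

3.154

OR_MH = Σ(aᵢdᵢ/nᵢ) / Σ(bᵢcᵢ/nᵢ), where nᵢ is the stratum total.
Stratum 1 (Women): n = 4708; a·d/n = 619·2071/4708 = 272.2916; b·c/n = 613·1405/4708 = 182.9365
Stratum 2 (Men): n = 4537; a·d/n = 2488·936/4537 = 513.2837; b·c/n = 654·459/4537 = 66.1640
OR_MH = (272.2916 + 513.2837) / (182.9365 + 66.1640) = 785.5753 / 249.1005 = 3.15365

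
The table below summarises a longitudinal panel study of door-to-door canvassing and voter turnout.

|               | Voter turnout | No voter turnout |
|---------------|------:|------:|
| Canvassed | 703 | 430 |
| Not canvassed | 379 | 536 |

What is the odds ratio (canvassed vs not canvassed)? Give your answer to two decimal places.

Cells: a = 703, b = 430, c = 379, d = 536.
OR = (a·d)/(b·c) = (703 × 536) / (430 × 379) = 376808 / 162970 = 2.31213
The odds of voter turnout are about 2.31 times as high in the canvassed group.

2.31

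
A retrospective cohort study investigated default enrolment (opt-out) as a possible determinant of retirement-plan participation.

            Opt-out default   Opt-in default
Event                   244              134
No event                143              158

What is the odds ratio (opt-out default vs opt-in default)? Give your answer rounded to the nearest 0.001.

2.012

Reading the table with exposure as columns: a = 244 (Opt-out default, case), b = 143 (Opt-out default, non-case), c = 134 (Opt-in default, case), d = 158.
OR = (a·d)/(b·c) = (244 × 158) / (143 × 134) = 38552 / 19162 = 2.01190
The odds of retirement-plan participation are about 2.01 times as high in the opt-out default group.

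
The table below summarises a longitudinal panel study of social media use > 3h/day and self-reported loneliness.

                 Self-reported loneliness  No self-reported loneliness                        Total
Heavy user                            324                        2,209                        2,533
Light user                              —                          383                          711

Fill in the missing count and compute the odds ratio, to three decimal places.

0.171

The missing cell is in the unexposed row: 711 − 383 = 328.
So a = 324, b = 2209, c = 328, d = 383.
OR = (a·d)/(b·c) = (324 × 383) / (2209 × 328) = 124092 / 724552 = 0.17127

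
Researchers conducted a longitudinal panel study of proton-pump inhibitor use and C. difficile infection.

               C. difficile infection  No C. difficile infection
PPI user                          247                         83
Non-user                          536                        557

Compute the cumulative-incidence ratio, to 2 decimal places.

1.53

Cells: a = 247, b = 83, c = 536, d = 557.
Risk in exposed = 247/330 = 0.74848; risk in unexposed = 536/1093 = 0.49039.
RR = 0.74848 / 0.49039 = 1.52629
The risk among the exposed is 1.53 times that among the unexposed.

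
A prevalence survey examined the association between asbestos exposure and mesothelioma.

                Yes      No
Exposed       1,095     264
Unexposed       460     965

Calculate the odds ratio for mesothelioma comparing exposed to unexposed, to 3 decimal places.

Cells: a = 1095, b = 264, c = 460, d = 965.
OR = (a·d)/(b·c) = (1095 × 965) / (264 × 460) = 1056675 / 121440 = 8.70121
The odds of mesothelioma are about 8.70 times as high in the exposed group.

8.701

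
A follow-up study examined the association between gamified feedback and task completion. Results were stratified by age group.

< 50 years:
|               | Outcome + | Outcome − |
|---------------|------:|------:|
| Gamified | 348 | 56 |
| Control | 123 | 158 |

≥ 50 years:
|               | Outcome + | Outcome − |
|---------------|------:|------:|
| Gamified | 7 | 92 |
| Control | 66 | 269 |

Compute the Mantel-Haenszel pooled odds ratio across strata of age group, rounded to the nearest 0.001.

OR_MH = Σ(aᵢdᵢ/nᵢ) / Σ(bᵢcᵢ/nᵢ), where nᵢ is the stratum total.
Stratum 1 (< 50 years): n = 685; a·d/n = 348·158/685 = 80.2686; b·c/n = 56·123/685 = 10.0555
Stratum 2 (≥ 50 years): n = 434; a·d/n = 7·269/434 = 4.3387; b·c/n = 92·66/434 = 13.9908
OR_MH = (80.2686 + 4.3387) / (10.0555 + 13.9908) = 84.6073 / 24.0463 = 3.51852

3.519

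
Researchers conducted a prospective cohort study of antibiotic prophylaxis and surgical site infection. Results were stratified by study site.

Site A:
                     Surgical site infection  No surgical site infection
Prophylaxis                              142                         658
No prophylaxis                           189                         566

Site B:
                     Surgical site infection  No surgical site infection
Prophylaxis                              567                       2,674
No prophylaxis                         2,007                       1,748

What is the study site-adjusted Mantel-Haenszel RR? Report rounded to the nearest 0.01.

RR_MH = Σ(aᵢ·n₀ᵢ/nᵢ) / Σ(cᵢ·n₁ᵢ/nᵢ), with n₁ᵢ = aᵢ+bᵢ (exposed), n₀ᵢ = cᵢ+dᵢ (unexposed), nᵢ = n₁ᵢ+n₀ᵢ.
Stratum 1 (Site A): n₁ = 800, n₀ = 755, n = 1555; a·n₀/n = 142·755/1555 = 68.9453; c·n₁/n = 189·800/1555 = 97.2347
Stratum 2 (Site B): n₁ = 3241, n₀ = 3755, n = 6996; a·n₀/n = 567·3755/6996 = 304.3289; c·n₁/n = 2007·3241/6996 = 929.7723
RR_MH = (68.9453 + 304.3289) / (97.2347 + 929.7723) = 373.2742 / 1027.0070 = 0.36346

0.36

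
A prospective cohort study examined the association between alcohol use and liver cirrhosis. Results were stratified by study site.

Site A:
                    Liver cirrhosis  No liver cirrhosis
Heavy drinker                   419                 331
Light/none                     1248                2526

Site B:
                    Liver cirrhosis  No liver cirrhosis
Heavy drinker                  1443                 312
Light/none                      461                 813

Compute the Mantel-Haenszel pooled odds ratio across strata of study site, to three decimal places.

OR_MH = Σ(aᵢdᵢ/nᵢ) / Σ(bᵢcᵢ/nᵢ), where nᵢ is the stratum total.
Stratum 1 (Site A): n = 4524; a·d/n = 419·2526/4524 = 233.9509; b·c/n = 331·1248/4524 = 91.3103
Stratum 2 (Site B): n = 3029; a·d/n = 1443·813/3029 = 387.3090; b·c/n = 312·461/3029 = 47.4850
OR_MH = (233.9509 + 387.3090) / (91.3103 + 47.4850) = 621.2599 / 138.7953 = 4.47609

4.476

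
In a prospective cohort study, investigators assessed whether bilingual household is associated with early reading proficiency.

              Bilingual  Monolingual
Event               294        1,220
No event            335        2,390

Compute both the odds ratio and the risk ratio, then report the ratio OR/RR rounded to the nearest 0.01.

Reading the table with exposure as columns: a = 294 (Bilingual, case), b = 335 (Bilingual, non-case), c = 1220 (Monolingual, case), d = 2390.
OR = (294·2390)/(335·1220) = 702660/408700 = 1.71926
Risk in exposed = 294/629 = 0.46741; risk in unexposed = 1220/3610 = 0.33795; RR = 1.38307
OR/RR = 1.71926 / 1.38307 = 1.24307
The outcome is not rare, so the OR lies further from 1 than the RR.

1.24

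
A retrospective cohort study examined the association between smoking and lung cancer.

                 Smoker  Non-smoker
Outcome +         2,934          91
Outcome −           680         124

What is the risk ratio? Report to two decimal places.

1.92

Reading the table with exposure as columns: a = 2934 (Smoker, case), b = 680 (Smoker, non-case), c = 91 (Non-smoker, case), d = 124.
Risk in exposed = 2934/3614 = 0.81184; risk in unexposed = 91/215 = 0.42326.
RR = 0.81184 / 0.42326 = 1.91809
The risk among the exposed is 1.92 times that among the unexposed.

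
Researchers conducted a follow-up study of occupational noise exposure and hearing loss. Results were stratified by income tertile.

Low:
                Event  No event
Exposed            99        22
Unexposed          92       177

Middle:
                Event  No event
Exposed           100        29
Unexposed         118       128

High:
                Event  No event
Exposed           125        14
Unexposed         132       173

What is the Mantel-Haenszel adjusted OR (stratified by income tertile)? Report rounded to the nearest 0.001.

6.915

OR_MH = Σ(aᵢdᵢ/nᵢ) / Σ(bᵢcᵢ/nᵢ), where nᵢ is the stratum total.
Stratum 1 (Low): n = 390; a·d/n = 99·177/390 = 44.9308; b·c/n = 22·92/390 = 5.1897
Stratum 2 (Middle): n = 375; a·d/n = 100·128/375 = 34.1333; b·c/n = 29·118/375 = 9.1253
Stratum 3 (High): n = 444; a·d/n = 125·173/444 = 48.7050; b·c/n = 14·132/444 = 4.1622
OR_MH = (44.9308 + 34.1333 + 48.7050) / (5.1897 + 9.1253 + 4.1622) = 127.7691 / 18.4772 = 6.91494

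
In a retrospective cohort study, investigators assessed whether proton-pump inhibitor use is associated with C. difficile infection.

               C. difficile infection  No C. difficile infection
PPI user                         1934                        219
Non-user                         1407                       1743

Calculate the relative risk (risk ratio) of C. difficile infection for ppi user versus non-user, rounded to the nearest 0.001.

2.011

Cells: a = 1934, b = 219, c = 1407, d = 1743.
Risk in exposed = 1934/2153 = 0.89828; risk in unexposed = 1407/3150 = 0.44667.
RR = 0.89828 / 0.44667 = 2.01108
The risk among the exposed is 2.01 times that among the unexposed.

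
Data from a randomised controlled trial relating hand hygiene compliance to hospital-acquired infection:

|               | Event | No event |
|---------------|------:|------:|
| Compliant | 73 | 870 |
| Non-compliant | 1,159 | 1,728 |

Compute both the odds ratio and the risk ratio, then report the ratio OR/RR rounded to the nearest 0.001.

0.649

Cells: a = 73, b = 870, c = 1159, d = 1728.
OR = (73·1728)/(870·1159) = 126144/1008330 = 0.12510
Risk in exposed = 73/943 = 0.07741; risk in unexposed = 1159/2887 = 0.40145; RR = 0.19283
OR/RR = 0.12510 / 0.19283 = 0.64877
The outcome is not rare, so the OR lies further from 1 than the RR.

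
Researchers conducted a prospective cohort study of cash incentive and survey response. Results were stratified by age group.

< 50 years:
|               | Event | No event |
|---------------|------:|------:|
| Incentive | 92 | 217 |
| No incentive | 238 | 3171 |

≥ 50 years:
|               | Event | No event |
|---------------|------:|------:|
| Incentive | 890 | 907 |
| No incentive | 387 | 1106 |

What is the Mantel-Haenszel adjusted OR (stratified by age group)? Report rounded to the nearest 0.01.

3.13

OR_MH = Σ(aᵢdᵢ/nᵢ) / Σ(bᵢcᵢ/nᵢ), where nᵢ is the stratum total.
Stratum 1 (< 50 years): n = 3718; a·d/n = 92·3171/3718 = 78.4648; b·c/n = 217·238/3718 = 13.8908
Stratum 2 (≥ 50 years): n = 3290; a·d/n = 890·1106/3290 = 299.1915; b·c/n = 907·387/3290 = 106.6897
OR_MH = (78.4648 + 299.1915) / (13.8908 + 106.6897) = 377.6563 / 120.5805 = 3.13199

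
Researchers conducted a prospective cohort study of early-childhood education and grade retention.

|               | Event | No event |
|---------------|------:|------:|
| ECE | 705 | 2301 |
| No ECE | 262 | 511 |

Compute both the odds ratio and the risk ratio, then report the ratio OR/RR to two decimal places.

Cells: a = 705, b = 2301, c = 262, d = 511.
OR = (705·511)/(2301·262) = 360255/602862 = 0.59757
Risk in exposed = 705/3006 = 0.23453; risk in unexposed = 262/773 = 0.33894; RR = 0.69196
OR/RR = 0.59757 / 0.69196 = 0.86360
The outcome is not rare, so the OR lies further from 1 than the RR.

0.86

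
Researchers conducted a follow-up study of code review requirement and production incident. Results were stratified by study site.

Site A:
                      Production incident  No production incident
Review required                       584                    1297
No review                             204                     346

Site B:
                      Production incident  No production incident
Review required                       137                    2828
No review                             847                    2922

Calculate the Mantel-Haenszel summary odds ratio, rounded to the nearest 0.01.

OR_MH = Σ(aᵢdᵢ/nᵢ) / Σ(bᵢcᵢ/nᵢ), where nᵢ is the stratum total.
Stratum 1 (Site A): n = 2431; a·d/n = 584·346/2431 = 83.1197; b·c/n = 1297·204/2431 = 108.8392
Stratum 2 (Site B): n = 6734; a·d/n = 137·2922/6734 = 59.4467; b·c/n = 2828·847/6734 = 355.7048
OR_MH = (83.1197 + 59.4467) / (108.8392 + 355.7048) = 142.5664 / 464.5439 = 0.30690

0.31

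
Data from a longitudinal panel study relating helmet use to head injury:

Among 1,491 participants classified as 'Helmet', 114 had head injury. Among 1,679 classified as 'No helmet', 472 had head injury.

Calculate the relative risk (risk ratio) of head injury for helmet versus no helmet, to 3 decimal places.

0.272

From the description: a = 114, b = 1377, c = 472, d = 1207.
Risk in exposed = 114/1491 = 0.07646; risk in unexposed = 472/1679 = 0.28112.
RR = 0.07646 / 0.28112 = 0.27198
The risk is 73% lower among the exposed than among the unexposed.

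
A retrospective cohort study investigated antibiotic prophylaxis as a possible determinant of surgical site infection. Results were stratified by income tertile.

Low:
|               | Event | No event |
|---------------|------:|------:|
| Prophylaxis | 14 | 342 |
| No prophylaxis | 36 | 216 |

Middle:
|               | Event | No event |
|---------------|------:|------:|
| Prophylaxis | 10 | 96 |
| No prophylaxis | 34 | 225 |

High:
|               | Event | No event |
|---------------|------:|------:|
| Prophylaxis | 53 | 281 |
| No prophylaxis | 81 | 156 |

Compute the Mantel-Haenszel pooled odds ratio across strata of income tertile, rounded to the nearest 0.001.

OR_MH = Σ(aᵢdᵢ/nᵢ) / Σ(bᵢcᵢ/nᵢ), where nᵢ is the stratum total.
Stratum 1 (Low): n = 608; a·d/n = 14·216/608 = 4.9737; b·c/n = 342·36/608 = 20.2500
Stratum 2 (Middle): n = 365; a·d/n = 10·225/365 = 6.1644; b·c/n = 96·34/365 = 8.9425
Stratum 3 (High): n = 571; a·d/n = 53·156/571 = 14.4799; b·c/n = 281·81/571 = 39.8616
OR_MH = (4.9737 + 6.1644 + 14.4799) / (20.2500 + 8.9425 + 39.8616) = 25.6179 / 69.0541 = 0.37098

0.371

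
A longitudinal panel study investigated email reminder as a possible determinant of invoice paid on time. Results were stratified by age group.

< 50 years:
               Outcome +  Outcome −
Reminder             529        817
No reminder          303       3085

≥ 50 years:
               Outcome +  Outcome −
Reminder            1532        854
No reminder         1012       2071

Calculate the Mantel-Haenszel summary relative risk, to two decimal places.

2.35

RR_MH = Σ(aᵢ·n₀ᵢ/nᵢ) / Σ(cᵢ·n₁ᵢ/nᵢ), with n₁ᵢ = aᵢ+bᵢ (exposed), n₀ᵢ = cᵢ+dᵢ (unexposed), nᵢ = n₁ᵢ+n₀ᵢ.
Stratum 1 (< 50 years): n₁ = 1346, n₀ = 3388, n = 4734; a·n₀/n = 529·3388/4734 = 378.5915; c·n₁/n = 303·1346/4734 = 86.1508
Stratum 2 (≥ 50 years): n₁ = 2386, n₀ = 3083, n = 5469; a·n₀/n = 1532·3083/5469 = 863.6233; c·n₁/n = 1012·2386/5469 = 441.5125
RR_MH = (378.5915 + 863.6233) / (86.1508 + 441.5125) = 1242.2148 / 527.6633 = 2.35418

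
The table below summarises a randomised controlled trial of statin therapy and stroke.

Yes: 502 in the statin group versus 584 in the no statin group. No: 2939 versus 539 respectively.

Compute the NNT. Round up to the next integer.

Risk in treated group = 502/3441 = 0.14589; risk in control = 584/1123 = 0.52004.
Absolute risk reduction = 0.52004 − 0.14589 = 0.37415
NNT = 1 / ARR = 1 / 0.37415 = 2.673 → round up → 3

3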